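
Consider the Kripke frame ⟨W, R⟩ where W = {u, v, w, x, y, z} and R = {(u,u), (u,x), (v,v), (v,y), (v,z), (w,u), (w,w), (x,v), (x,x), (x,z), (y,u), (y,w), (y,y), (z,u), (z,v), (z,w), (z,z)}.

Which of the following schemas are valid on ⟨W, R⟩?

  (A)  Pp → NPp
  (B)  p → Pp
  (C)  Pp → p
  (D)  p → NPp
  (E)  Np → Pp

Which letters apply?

R is reflexive: each world relates to itself.
R is not symmetric: u R x but not x R u.
R is not euclidean: u R x and u R u but not x R u.
R is serial: every world has an R-successor.
R is not a subset of the identity: u R x with u ≠ x.
(A) Pp → NPp is axiom 5, which corresponds to the euclidean property. R is not euclidean — not valid.
(B) p → Pp is the dual of axiom T; it is valid on a frame exactly when R is reflexive. R is reflexive, so valid.
(C) Pp → p is the converse of T; it holds exactly when R ⊆ identity. Here R ⊄ identity — not valid.
(D) axiom B: valid iff R is symmetric. R is not symmetric — not valid.
(E) axiom D: valid iff R is serial. R is serial — valid.

B, E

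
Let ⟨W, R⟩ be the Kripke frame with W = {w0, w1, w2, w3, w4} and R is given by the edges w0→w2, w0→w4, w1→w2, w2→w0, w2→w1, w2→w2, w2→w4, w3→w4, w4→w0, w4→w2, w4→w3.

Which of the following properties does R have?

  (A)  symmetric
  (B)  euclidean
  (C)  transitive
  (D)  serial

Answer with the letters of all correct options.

A, D

(A) symmetric: every R-edge is matched by its reverse.
(B) not euclidean: w2 R w0 and w2 R w1 but not w0 R w1.
(C) not transitive: w0 R w2 and w2 R w0 but not w0 R w0.
(D) serial: every world has an R-successor.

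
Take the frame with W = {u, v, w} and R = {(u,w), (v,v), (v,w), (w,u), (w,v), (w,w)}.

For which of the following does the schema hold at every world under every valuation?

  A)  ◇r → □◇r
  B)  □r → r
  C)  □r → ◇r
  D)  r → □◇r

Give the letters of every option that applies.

R is not reflexive: not u R u.
R is symmetric: every R-edge is matched by its reverse.
R is not euclidean: w R u and w R v but not u R v.
R is serial: every world has an R-successor.
(A) ◇r → □◇r is axiom 5; it is valid on a frame exactly when R is euclidean. R is not euclidean, so not valid.
(B) □r → r (axiom T) characterises the reflexive frames. R is not reflexive — not valid.
(C) axiom D: valid iff R is serial. R is serial — valid.
(D) r → □◇r is axiom B; it is valid on a frame exactly when R is symmetric. R is symmetric, so valid.

C, D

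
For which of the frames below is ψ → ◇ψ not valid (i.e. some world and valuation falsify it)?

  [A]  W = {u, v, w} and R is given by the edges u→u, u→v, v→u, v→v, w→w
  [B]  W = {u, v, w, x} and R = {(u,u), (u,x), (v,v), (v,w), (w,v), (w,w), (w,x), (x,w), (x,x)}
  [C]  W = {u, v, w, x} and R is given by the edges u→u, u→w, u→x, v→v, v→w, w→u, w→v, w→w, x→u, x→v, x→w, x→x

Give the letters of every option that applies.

The schema ψ → ◇ψ is the dual of axiom T; it is valid on a frame iff R is reflexive.
(A) R is reflexive (each world relates to itself), so the schema is valid here.
(B) R is reflexive (each world relates to itself), so the schema is valid here.
(C) R is reflexive (each world relates to itself), so the schema is valid here.

none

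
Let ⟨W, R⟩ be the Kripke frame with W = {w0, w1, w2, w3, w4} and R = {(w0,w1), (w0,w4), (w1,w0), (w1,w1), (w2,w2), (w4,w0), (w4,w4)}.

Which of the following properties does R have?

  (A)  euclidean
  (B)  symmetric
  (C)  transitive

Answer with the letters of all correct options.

B

(A) not euclidean: w0 R w1 and w0 R w4 but not w1 R w4.
(B) symmetric: every R-edge is matched by its reverse.
(C) not transitive: w0 R w1 and w1 R w0 but not w0 R w0.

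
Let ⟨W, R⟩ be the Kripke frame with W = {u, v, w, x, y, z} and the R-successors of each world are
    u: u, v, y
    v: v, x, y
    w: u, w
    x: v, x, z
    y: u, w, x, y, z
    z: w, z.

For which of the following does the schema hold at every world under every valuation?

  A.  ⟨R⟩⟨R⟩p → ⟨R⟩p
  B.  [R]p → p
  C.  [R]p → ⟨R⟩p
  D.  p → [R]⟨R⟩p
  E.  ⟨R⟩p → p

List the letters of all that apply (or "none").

R is reflexive: each world relates to itself.
R is not symmetric: u R v but not v R u.
R is not transitive: u R v and v R x but not u R x.
R is serial: every world has an R-successor.
R is not a subset of the identity: u R v with u ≠ v.
(A) ⟨R⟩⟨R⟩p → ⟨R⟩p (the dual of axiom 4) characterises the transitive frames. R is not transitive — not valid.
(B) axiom T: valid iff R is reflexive. R is reflexive — valid.
(C) [R]p → ⟨R⟩p (axiom D) characterises the serial frames. R is serial — valid.
(D) axiom B: valid iff R is symmetric. R is not symmetric — not valid.
(E) ⟨R⟩p → p is valid only on frames where every R-edge is a self-loop. Here R ⊄ identity — not valid.

B, C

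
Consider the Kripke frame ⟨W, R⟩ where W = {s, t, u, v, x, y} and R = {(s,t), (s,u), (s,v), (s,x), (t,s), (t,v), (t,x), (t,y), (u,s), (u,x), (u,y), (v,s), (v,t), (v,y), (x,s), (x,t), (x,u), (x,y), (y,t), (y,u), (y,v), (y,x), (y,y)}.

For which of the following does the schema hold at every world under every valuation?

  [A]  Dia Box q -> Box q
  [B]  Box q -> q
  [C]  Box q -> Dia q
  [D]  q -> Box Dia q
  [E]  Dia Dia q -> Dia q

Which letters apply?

C, D

R is not reflexive: not s R s.
R is symmetric: every R-edge is matched by its reverse.
R is not transitive: s R t and t R s but not s R s.
R is not euclidean: s R t and s R u but not t R u.
R is serial: every world has an R-successor.
(A) the dual of axiom 5: valid iff R is euclidean. R is not euclidean — not valid.
(B) Box q -> q is axiom T, which corresponds to reflexivity. R is not reflexive — not valid.
(C) Box q -> Dia q is axiom D, which corresponds to seriality. R is serial — valid.
(D) q -> Box Dia q is axiom B; it is valid on a frame exactly when R is symmetric. R is symmetric, so valid.
(E) Dia Dia q -> Dia q (the dual of axiom 4) characterises the transitive frames. R is not transitive — not valid.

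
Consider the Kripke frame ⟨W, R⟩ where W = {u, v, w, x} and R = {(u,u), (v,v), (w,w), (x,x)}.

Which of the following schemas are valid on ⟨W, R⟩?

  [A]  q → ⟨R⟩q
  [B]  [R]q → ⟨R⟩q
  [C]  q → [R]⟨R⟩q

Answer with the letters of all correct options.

R is reflexive: each world relates to itself.
R is symmetric: every R-edge is matched by its reverse.
R is serial: every world has an R-successor.
(A) q → ⟨R⟩q is the dual of axiom T; it is valid on a frame exactly when R is reflexive. R is reflexive, so valid.
(B) [R]q → ⟨R⟩q (axiom D) characterises the serial frames. R is serial — valid.
(C) q → [R]⟨R⟩q (axiom B) characterises the symmetric frames. R is symmetric — valid.

A, B, C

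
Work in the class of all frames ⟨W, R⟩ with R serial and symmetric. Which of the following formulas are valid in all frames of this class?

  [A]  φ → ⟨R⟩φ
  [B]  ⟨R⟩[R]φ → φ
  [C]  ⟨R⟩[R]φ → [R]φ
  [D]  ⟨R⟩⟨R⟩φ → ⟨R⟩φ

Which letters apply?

B

(A) φ → ⟨R⟩φ is the dual of axiom T, which corresponds to reflexivity. Such an R need not be reflexive — not valid.
(B) ⟨R⟩[R]φ → φ is the dual of axiom B; it is valid on a frame exactly when R is symmetric. Every such R is symmetric, so valid.
(C) ⟨R⟩[R]φ → [R]φ (the dual of axiom 5) characterises the euclidean frames. Such an R need not be euclidean — not valid.
(D) ⟨R⟩⟨R⟩φ → ⟨R⟩φ (the dual of axiom 4) characterises the transitive frames. Such an R need not be transitive — not valid.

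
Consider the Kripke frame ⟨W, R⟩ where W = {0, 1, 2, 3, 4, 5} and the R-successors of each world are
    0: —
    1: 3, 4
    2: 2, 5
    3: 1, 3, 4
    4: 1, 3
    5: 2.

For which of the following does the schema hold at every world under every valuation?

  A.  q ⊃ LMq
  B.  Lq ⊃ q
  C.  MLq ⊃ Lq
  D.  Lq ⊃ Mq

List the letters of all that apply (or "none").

A

R is not reflexive: not 0 R 0.
R is symmetric: every R-edge is matched by its reverse.
R is not euclidean: 1 R 4 and 1 R 4 but not 4 R 4.
R is not serial: 0 has no R-successor.
(A) q ⊃ LMq is axiom B; it is valid on a frame exactly when R is symmetric. R is symmetric, so valid.
(B) Lq ⊃ q (axiom T) characterises the reflexive frames. R is not reflexive — not valid.
(C) the dual of axiom 5: valid iff R is euclidean. R is not euclidean — not valid.
(D) Lq ⊃ Mq is axiom D, which corresponds to seriality. R is not serial — not valid.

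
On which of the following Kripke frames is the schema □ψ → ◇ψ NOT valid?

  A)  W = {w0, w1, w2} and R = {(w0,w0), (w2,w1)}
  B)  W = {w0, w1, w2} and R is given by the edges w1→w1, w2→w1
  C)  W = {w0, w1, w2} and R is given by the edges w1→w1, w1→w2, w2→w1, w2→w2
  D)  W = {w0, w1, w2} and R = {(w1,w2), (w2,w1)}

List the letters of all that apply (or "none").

The schema □ψ → ◇ψ is axiom D; it is valid on a frame iff R is serial.
(A) R is not serial (w1 has no R-successor), so the schema fails here.
(B) R is not serial (w0 has no R-successor), so the schema fails here.
(C) R is not serial (w0 has no R-successor), so the schema fails here.
(D) R is not serial (w0 has no R-successor), so the schema fails here.

A, B, C, D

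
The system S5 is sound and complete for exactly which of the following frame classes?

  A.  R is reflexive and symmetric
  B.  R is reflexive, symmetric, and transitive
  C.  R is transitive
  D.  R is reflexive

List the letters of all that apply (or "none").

B

(A) this class determines B (= KTB), not S5.
(B) S5 is sound and complete for exactly this class.
(C) this class determines K4, not S5.
(D) this class determines T (= KT), not S5.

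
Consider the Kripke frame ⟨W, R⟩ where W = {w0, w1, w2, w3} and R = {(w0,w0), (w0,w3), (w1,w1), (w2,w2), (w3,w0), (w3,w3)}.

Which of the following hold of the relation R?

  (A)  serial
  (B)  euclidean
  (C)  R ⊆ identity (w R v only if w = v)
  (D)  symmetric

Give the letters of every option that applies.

(A) serial: every world has an R-successor.
(B) euclidean: any two R-successors of the same world are R-related.
(C) not ⊆ identity: w0 R w3 with w0 ≠ w3.
(D) symmetric: every R-edge is matched by its reverse.

A, B, D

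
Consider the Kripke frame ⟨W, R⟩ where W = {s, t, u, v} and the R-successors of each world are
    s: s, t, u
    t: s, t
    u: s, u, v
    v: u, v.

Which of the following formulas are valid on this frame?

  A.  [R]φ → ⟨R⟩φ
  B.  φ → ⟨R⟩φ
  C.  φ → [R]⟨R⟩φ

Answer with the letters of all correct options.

R is reflexive: each world relates to itself.
R is symmetric: every R-edge is matched by its reverse.
R is serial: every world has an R-successor.
(A) [R]φ → ⟨R⟩φ is axiom D, which corresponds to seriality. R is serial — valid.
(B) φ → ⟨R⟩φ (the dual of axiom T) characterises the reflexive frames. R is reflexive — valid.
(C) axiom B: valid iff R is symmetric. R is symmetric — valid.

A, B, C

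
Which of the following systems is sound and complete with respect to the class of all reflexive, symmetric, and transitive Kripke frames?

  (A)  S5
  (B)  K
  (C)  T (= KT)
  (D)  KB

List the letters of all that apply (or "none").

(A) S5 is determined by exactly this class.
(B) K is determined by the class of arbitrary frames.
(C) T (= KT) is determined by the class of reflexive frames.
(D) KB is determined by the class of symmetric frames.

A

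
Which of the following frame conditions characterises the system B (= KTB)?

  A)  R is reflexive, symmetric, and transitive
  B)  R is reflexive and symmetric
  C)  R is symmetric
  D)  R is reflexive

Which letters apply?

B

(A) this class determines S5, not B (= KTB).
(B) B (= KTB) is sound and complete for exactly this class.
(C) this class determines KB, not B (= KTB).
(D) this class determines T (= KT), not B (= KTB).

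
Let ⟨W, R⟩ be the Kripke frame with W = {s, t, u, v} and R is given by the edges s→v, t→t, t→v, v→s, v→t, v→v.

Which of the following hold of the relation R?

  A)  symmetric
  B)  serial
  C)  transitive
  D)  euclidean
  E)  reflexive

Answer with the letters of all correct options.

(A) symmetric: every R-edge is matched by its reverse.
(B) not serial: u has no R-successor.
(C) not transitive: s R v and v R s but not s R s.
(D) not euclidean: v R s and v R t but not s R t.
(E) not reflexive: not s R s.

A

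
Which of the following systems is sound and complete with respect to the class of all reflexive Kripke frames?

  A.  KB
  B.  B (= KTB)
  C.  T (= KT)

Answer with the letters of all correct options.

(A) KB is determined by the class of symmetric frames.
(B) B (= KTB) is determined by the class of reflexive and symmetric frames.
(C) T (= KT) is determined by exactly this class.

C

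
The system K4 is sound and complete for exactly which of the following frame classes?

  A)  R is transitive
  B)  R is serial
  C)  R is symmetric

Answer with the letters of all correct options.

(A) K4 is sound and complete for exactly this class.
(B) this class determines D, not K4.
(C) this class determines KB, not K4.

A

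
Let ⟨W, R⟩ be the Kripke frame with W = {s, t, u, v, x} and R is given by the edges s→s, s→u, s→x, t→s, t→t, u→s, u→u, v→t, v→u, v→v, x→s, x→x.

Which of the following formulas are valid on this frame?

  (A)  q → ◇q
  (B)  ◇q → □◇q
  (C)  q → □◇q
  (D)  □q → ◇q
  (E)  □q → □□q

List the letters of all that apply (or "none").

A, D

R is reflexive: each world relates to itself.
R is not symmetric: t R s but not s R t.
R is not transitive: t R s and s R u but not t R u.
R is not euclidean: s R u and s R x but not u R x.
R is serial: every world has an R-successor.
(A) q → ◇q is the dual of axiom T; it is valid on a frame exactly when R is reflexive. R is reflexive, so valid.
(B) ◇q → □◇q (axiom 5) characterises the euclidean frames. R is not euclidean — not valid.
(C) axiom B: valid iff R is symmetric. R is not symmetric — not valid.
(D) □q → ◇q is axiom D; it is valid on a frame exactly when R is serial. R is serial, so valid.
(E) axiom 4: valid iff R is transitive. R is not transitive — not valid.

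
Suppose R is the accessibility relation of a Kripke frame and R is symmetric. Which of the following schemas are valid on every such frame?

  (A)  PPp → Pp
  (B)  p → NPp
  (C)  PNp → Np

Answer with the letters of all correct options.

B

(A) the dual of axiom 4: valid iff R is transitive. Such an R need not be transitive — not valid.
(B) p → NPp is axiom B; it is valid on a frame exactly when R is symmetric. Every such R is symmetric, so valid.
(C) PNp → Np is the dual of axiom 5; it is valid on a frame exactly when R is euclidean. Such an R need not be euclidean, so not valid.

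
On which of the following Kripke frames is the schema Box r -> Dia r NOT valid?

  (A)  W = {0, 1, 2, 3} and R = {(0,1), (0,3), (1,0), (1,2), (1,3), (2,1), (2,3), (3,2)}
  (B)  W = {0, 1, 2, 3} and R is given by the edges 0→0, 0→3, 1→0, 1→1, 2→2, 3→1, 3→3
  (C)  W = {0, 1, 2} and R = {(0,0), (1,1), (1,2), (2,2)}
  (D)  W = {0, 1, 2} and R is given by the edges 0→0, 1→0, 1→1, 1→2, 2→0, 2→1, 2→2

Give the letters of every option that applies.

none

The schema Box r -> Dia r is axiom D; it is valid on a frame iff R is serial.
(A) R is serial (every world has an R-successor), so the schema is valid here.
(B) R is serial (every world has an R-successor), so the schema is valid here.
(C) R is serial (every world has an R-successor), so the schema is valid here.
(D) R is serial (every world has an R-successor), so the schema is valid here.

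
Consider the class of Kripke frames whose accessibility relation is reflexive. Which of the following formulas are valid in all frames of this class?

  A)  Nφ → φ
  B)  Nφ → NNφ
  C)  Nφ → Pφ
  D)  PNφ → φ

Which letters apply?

A reflexive relation is serial.
(A) axiom T: valid iff R is reflexive. Every such R is reflexive — valid.
(B) axiom 4: valid iff R is transitive. Such an R need not be transitive — not valid.
(C) Nφ → Pφ is axiom D; it is valid on a frame exactly when R is serial. Every such R is serial, so valid.
(D) PNφ → φ is the dual of axiom B, which corresponds to symmetry. Such an R need not be symmetric — not valid.

A, C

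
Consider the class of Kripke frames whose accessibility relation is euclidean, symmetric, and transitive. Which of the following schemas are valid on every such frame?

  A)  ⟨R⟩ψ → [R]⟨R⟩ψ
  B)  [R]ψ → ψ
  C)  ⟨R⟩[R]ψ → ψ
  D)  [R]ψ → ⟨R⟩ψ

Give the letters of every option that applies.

A, C

(A) ⟨R⟩ψ → [R]⟨R⟩ψ is axiom 5, which corresponds to the euclidean property. Every such R is euclidean — valid.
(B) [R]ψ → ψ is axiom T, which corresponds to reflexivity. Such an R need not be reflexive — not valid.
(C) the dual of axiom B: valid iff R is symmetric. Every such R is symmetric — valid.
(D) [R]ψ → ⟨R⟩ψ is axiom D, which corresponds to seriality. Such an R need not be serial — not valid.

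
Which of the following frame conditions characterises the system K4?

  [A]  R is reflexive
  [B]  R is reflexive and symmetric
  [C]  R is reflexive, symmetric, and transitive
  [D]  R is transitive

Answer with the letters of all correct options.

(A) this class determines T (= KT), not K4.
(B) this class determines B (= KTB), not K4.
(C) this class determines S5, not K4.
(D) K4 is sound and complete for exactly this class.

D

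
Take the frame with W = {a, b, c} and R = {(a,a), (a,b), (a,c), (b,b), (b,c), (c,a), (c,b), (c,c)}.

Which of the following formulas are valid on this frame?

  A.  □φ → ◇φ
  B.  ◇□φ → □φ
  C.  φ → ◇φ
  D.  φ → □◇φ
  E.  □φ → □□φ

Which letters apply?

A, C

R is reflexive: each world relates to itself.
R is not symmetric: a R b but not b R a.
R is not transitive: b R c and c R a but not b R a.
R is not euclidean: a R b and a R a but not b R a.
R is serial: every world has an R-successor.
(A) □φ → ◇φ is axiom D; it is valid on a frame exactly when R is serial. R is serial, so valid.
(B) ◇□φ → □φ is the dual of axiom 5, which corresponds to the euclidean property. R is not euclidean — not valid.
(C) φ → ◇φ (the dual of axiom T) characterises the reflexive frames. R is reflexive — valid.
(D) axiom B: valid iff R is symmetric. R is not symmetric — not valid.
(E) □φ → □□φ (axiom 4) characterises the transitive frames. R is not transitive — not valid.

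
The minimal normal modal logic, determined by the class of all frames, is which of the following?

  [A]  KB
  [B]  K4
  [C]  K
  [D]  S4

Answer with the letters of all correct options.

(A) KB is determined by the class of symmetric frames.
(B) K4 is determined by the class of transitive frames.
(C) K is determined by exactly this class.
(D) S4 is determined by the class of reflexive and transitive frames.

C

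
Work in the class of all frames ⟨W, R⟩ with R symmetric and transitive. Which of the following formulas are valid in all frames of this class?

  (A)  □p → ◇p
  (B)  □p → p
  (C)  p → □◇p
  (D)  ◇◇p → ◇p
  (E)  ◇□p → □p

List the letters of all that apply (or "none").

C, D, E

A symmetric transitive relation is euclidean (uRv and uRw give vRu by symmetry, then vRw by transitivity).
(A) □p → ◇p is axiom D; it is valid on a frame exactly when R is serial. Such an R need not be serial, so not valid.
(B) axiom T: valid iff R is reflexive. Such an R need not be reflexive — not valid.
(C) axiom B: valid iff R is symmetric. Every such R is symmetric — valid.
(D) ◇◇p → ◇p is the dual of axiom 4; it is valid on a frame exactly when R is transitive. Every such R is transitive, so valid.
(E) ◇□p → □p (the dual of axiom 5) characterises the euclidean frames. Every such R is euclidean — valid.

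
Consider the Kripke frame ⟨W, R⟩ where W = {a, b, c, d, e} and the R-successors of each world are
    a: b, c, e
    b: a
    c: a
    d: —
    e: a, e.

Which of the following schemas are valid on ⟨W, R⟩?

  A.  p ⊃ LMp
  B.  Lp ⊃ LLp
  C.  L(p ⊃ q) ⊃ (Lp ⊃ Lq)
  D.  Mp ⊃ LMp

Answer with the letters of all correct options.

R is symmetric: every R-edge is matched by its reverse.
R is not transitive: a R b and b R a but not a R a.
R is not euclidean: a R b and a R c but not b R c.
(A) axiom B: valid iff R is symmetric. R is symmetric — valid.
(B) Lp ⊃ LLp (axiom 4) characterises the transitive frames. R is not transitive — not valid.
(C) this is just K, valid on every normal frame.
(D) Mp ⊃ LMp (axiom 5) characterises the euclidean frames. R is not euclidean — not valid.

A, C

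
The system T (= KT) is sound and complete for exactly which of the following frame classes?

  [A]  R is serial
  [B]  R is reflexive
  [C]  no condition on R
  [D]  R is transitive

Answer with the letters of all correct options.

(A) this class determines D, not T (= KT).
(B) T (= KT) is sound and complete for exactly this class.
(C) this class determines K, not T (= KT).
(D) this class determines K4, not T (= KT).

B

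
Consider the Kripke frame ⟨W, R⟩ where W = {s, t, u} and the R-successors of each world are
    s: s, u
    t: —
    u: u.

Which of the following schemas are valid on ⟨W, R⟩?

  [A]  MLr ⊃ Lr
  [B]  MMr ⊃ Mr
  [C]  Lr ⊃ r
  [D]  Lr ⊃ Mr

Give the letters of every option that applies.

R is not reflexive: not t R t.
R is transitive: R is closed under composition.
R is not euclidean: s R u and s R s but not u R s.
R is not serial: t has no R-successor.
(A) MLr ⊃ Lr is the dual of axiom 5; it is valid on a frame exactly when R is euclidean. R is not euclidean, so not valid.
(B) MMr ⊃ Mr is the dual of axiom 4, which corresponds to transitivity. R is transitive — valid.
(C) Lr ⊃ r is axiom T, which corresponds to reflexivity. R is not reflexive — not valid.
(D) Lr ⊃ Mr is axiom D; it is valid on a frame exactly when R is serial. R is not serial, so not valid.

B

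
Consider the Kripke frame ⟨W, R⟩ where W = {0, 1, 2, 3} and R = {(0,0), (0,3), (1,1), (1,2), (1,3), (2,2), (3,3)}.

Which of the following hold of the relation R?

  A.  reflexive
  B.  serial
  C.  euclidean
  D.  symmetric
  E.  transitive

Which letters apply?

(A) reflexive: each world relates to itself.
(B) serial: every world has an R-successor.
(C) not euclidean: 0 R 3 and 0 R 0 but not 3 R 0.
(D) not symmetric: 0 R 3 but not 3 R 0.
(E) transitive: R is closed under composition.

A, B, E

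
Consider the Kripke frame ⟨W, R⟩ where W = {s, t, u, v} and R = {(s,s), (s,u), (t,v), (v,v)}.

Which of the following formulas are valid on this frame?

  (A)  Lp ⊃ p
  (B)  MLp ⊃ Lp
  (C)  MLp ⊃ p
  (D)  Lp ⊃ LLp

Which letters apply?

D

R is not reflexive: not t R t.
R is not symmetric: s R u but not u R s.
R is transitive: R is closed under composition.
R is not euclidean: s R u and s R s but not u R s.
(A) Lp ⊃ p (axiom T) characterises the reflexive frames. R is not reflexive — not valid.
(B) the dual of axiom 5: valid iff R is euclidean. R is not euclidean — not valid.
(C) the dual of axiom B: valid iff R is symmetric. R is not symmetric — not valid.
(D) Lp ⊃ LLp (axiom 4) characterises the transitive frames. R is transitive — valid.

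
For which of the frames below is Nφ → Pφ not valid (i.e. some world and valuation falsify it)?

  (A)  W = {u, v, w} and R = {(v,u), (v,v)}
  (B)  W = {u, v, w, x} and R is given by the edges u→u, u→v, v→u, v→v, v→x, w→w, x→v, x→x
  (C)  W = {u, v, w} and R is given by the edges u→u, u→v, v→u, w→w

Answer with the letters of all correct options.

The schema Nφ → Pφ is axiom D; it is valid on a frame iff R is serial.
(A) R is not serial (u has no R-successor), so the schema fails here.
(B) R is serial (every world has an R-successor), so the schema is valid here.
(C) R is serial (every world has an R-successor), so the schema is valid here.

A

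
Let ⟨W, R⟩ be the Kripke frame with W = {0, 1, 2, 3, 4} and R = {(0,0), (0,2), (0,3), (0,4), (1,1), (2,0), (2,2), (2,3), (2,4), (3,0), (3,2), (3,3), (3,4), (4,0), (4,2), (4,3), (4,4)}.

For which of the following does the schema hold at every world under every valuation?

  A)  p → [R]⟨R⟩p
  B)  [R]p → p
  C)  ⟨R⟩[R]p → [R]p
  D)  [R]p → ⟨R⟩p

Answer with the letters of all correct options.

R is reflexive: each world relates to itself.
R is symmetric: every R-edge is matched by its reverse.
R is euclidean: any two R-successors of the same world are R-related.
R is serial: every world has an R-successor.
(A) axiom B: valid iff R is symmetric. R is symmetric — valid.
(B) axiom T: valid iff R is reflexive. R is reflexive — valid.
(C) ⟨R⟩[R]p → [R]p is the dual of axiom 5; it is valid on a frame exactly when R is euclidean. R is euclidean, so valid.
(D) axiom D: valid iff R is serial. R is serial — valid.

A, B, C, D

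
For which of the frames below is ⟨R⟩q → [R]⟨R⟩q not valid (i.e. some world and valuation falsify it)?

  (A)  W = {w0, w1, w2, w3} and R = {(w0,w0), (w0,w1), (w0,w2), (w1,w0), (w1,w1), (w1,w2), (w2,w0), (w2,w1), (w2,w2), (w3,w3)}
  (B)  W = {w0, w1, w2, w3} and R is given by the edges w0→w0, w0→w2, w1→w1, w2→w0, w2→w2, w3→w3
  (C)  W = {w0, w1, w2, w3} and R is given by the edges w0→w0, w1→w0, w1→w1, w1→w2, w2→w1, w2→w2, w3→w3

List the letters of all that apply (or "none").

The schema ⟨R⟩q → [R]⟨R⟩q is axiom 5; it is valid on a frame iff R is euclidean.
(A) R is euclidean (any two R-successors of the same world are R-related), so the schema is valid here.
(B) R is euclidean (any two R-successors of the same world are R-related), so the schema is valid here.
(C) R is not euclidean (w1 R w0 and w1 R w1 but not w0 R w1), so the schema fails here.

C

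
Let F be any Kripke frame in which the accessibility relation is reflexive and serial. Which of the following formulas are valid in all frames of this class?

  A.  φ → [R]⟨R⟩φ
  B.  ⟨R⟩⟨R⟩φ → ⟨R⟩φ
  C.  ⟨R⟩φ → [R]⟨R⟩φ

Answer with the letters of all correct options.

(A) φ → [R]⟨R⟩φ is axiom B, which corresponds to symmetry. Such an R need not be symmetric — not valid.
(B) ⟨R⟩⟨R⟩φ → ⟨R⟩φ is the dual of axiom 4, which corresponds to transitivity. Such an R need not be transitive — not valid.
(C) ⟨R⟩φ → [R]⟨R⟩φ (axiom 5) characterises the euclidean frames. Such an R need not be euclidean — not valid.

none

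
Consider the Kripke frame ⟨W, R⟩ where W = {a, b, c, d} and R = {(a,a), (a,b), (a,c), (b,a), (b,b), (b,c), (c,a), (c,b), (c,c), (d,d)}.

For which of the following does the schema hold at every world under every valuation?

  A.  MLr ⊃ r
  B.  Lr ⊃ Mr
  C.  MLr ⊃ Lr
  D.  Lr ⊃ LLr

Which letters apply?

R is symmetric: every R-edge is matched by its reverse.
R is transitive: R is closed under composition.
R is euclidean: any two R-successors of the same world are R-related.
R is serial: every world has an R-successor.
(A) MLr ⊃ r (the dual of axiom B) characterises the symmetric frames. R is symmetric — valid.
(B) Lr ⊃ Mr is axiom D, which corresponds to seriality. R is serial — valid.
(C) MLr ⊃ Lr is the dual of axiom 5, which corresponds to the euclidean property. R is euclidean — valid.
(D) axiom 4: valid iff R is transitive. R is transitive — valid.

A, B, C, D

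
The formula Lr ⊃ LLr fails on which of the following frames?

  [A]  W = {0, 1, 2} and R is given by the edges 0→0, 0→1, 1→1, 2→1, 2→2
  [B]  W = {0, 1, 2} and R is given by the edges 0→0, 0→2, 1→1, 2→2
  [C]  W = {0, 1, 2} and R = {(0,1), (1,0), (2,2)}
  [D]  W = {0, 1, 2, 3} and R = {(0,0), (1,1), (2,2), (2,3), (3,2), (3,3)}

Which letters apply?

The schema Lr ⊃ LLr is axiom 4; it is valid on a frame iff R is transitive.
(A) R is transitive (R is closed under composition), so the schema is valid here.
(B) R is transitive (R is closed under composition), so the schema is valid here.
(C) R is not transitive (0 R 1 and 1 R 0 but not 0 R 0), so the schema fails here.
(D) R is transitive (R is closed under composition), so the schema is valid here.

C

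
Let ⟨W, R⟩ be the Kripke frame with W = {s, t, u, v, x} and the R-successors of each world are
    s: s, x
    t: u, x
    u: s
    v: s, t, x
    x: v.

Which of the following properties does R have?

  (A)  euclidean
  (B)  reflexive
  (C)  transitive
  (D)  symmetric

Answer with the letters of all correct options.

(A) not euclidean: s R x and s R s but not x R s.
(B) not reflexive: not t R t.
(C) not transitive: s R x and x R v but not s R v.
(D) not symmetric: s R x but not x R s.

none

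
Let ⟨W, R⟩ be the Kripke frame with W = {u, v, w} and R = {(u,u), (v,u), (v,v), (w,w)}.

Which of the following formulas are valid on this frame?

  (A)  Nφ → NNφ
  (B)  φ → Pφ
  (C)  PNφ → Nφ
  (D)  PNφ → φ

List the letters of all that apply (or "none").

R is reflexive: each world relates to itself.
R is not symmetric: v R u but not u R v.
R is transitive: R is closed under composition.
R is not euclidean: v R u and v R v but not u R v.
(A) Nφ → NNφ is axiom 4; it is valid on a frame exactly when R is transitive. R is transitive, so valid.
(B) φ → Pφ (the dual of axiom T) characterises the reflexive frames. R is reflexive — valid.
(C) PNφ → Nφ is the dual of axiom 5, which corresponds to the euclidean property. R is not euclidean — not valid.
(D) PNφ → φ is the dual of axiom B; it is valid on a frame exactly when R is symmetric. R is not symmetric, so not valid.

A, B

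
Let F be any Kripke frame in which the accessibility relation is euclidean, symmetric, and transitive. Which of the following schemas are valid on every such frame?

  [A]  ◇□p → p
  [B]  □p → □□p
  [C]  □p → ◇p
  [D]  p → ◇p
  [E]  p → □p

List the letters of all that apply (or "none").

(A) ◇□p → p is the dual of axiom B; it is valid on a frame exactly when R is symmetric. Every such R is symmetric, so valid.
(B) □p → □□p (axiom 4) characterises the transitive frames. Every such R is transitive — valid.
(C) □p → ◇p is axiom D; it is valid on a frame exactly when R is serial. Such an R need not be serial, so not valid.
(D) p → ◇p (the dual of axiom T) characterises the reflexive frames. Such an R need not be reflexive — not valid.
(E) p → □p is valid only on frames where every R-edge is a self-loop. Such an R need not be a subset of the identity — not valid.

A, B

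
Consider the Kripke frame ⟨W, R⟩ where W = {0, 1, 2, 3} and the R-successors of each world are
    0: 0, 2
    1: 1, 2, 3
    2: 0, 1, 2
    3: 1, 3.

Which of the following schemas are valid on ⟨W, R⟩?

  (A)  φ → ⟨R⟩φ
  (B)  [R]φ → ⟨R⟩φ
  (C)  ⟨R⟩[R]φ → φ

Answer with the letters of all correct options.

R is reflexive: each world relates to itself.
R is symmetric: every R-edge is matched by its reverse.
R is serial: every world has an R-successor.
(A) φ → ⟨R⟩φ is the dual of axiom T; it is valid on a frame exactly when R is reflexive. R is reflexive, so valid.
(B) [R]φ → ⟨R⟩φ (axiom D) characterises the serial frames. R is serial — valid.
(C) the dual of axiom B: valid iff R is symmetric. R is symmetric — valid.

A, B, C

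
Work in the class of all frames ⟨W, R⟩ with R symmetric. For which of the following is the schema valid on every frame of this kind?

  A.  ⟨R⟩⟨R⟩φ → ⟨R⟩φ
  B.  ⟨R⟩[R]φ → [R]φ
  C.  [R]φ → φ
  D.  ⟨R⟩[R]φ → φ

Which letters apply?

(A) ⟨R⟩⟨R⟩φ → ⟨R⟩φ is the dual of axiom 4, which corresponds to transitivity. Such an R need not be transitive — not valid.
(B) ⟨R⟩[R]φ → [R]φ is the dual of axiom 5; it is valid on a frame exactly when R is euclidean. Such an R need not be euclidean, so not valid.
(C) [R]φ → φ (axiom T) characterises the reflexive frames. Such an R need not be reflexive — not valid.
(D) the dual of axiom B: valid iff R is symmetric. Every such R is symmetric — valid.

D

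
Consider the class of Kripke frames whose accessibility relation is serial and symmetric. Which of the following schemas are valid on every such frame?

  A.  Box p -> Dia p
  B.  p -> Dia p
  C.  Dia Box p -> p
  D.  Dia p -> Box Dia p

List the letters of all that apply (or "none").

A, C

(A) Box p -> Dia p is axiom D, which corresponds to seriality. Every such R is serial — valid.
(B) p -> Dia p is the dual of axiom T; it is valid on a frame exactly when R is reflexive. Such an R need not be reflexive, so not valid.
(C) Dia Box p -> p (the dual of axiom B) characterises the symmetric frames. Every such R is symmetric — valid.
(D) Dia p -> Box Dia p is axiom 5; it is valid on a frame exactly when R is euclidean. Such an R need not be euclidean, so not valid.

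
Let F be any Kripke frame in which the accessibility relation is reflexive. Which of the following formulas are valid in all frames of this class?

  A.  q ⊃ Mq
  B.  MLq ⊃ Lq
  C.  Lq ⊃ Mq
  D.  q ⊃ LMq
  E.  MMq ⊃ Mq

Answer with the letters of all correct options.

A, C

A reflexive relation is serial.
(A) q ⊃ Mq is the dual of axiom T, which corresponds to reflexivity. Every such R is reflexive — valid.
(B) MLq ⊃ Lq is the dual of axiom 5; it is valid on a frame exactly when R is euclidean. Such an R need not be euclidean, so not valid.
(C) Lq ⊃ Mq is axiom D, which corresponds to seriality. Every such R is serial — valid.
(D) q ⊃ LMq (axiom B) characterises the symmetric frames. Such an R need not be symmetric — not valid.
(E) MMq ⊃ Mq (the dual of axiom 4) characterises the transitive frames. Such an R need not be transitive — not valid.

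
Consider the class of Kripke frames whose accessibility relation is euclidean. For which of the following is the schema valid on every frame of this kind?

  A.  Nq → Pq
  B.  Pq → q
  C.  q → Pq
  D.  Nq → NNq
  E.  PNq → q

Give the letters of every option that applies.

(A) Nq → Pq is axiom D; it is valid on a frame exactly when R is serial. Such an R need not be serial, so not valid.
(B) Pq → q is the converse of T; it holds exactly when R ⊆ identity. Such an R need not be a subset of the identity — not valid.
(C) the dual of axiom T: valid iff R is reflexive. Such an R need not be reflexive — not valid.
(D) Nq → NNq is axiom 4, which corresponds to transitivity. Such an R need not be transitive — not valid.
(E) PNq → q is the dual of axiom B; it is valid on a frame exactly when R is symmetric. Such an R need not be symmetric, so not valid.

none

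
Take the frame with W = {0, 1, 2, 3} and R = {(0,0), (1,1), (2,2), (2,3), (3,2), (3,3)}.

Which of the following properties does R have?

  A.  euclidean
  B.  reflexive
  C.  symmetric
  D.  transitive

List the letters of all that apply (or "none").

(A) euclidean: any two R-successors of the same world are R-related.
(B) reflexive: each world relates to itself.
(C) symmetric: every R-edge is matched by its reverse.
(D) transitive: R is closed under composition.

A, B, C, D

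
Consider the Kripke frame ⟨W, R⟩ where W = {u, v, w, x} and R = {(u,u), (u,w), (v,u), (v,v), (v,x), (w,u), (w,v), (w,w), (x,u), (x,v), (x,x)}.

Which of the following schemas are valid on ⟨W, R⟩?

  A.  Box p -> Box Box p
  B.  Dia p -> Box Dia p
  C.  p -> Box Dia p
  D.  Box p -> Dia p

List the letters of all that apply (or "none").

R is not symmetric: v R u but not u R v.
R is not transitive: u R w and w R v but not u R v.
R is not euclidean: v R u and v R v but not u R v.
R is serial: every world has an R-successor.
(A) axiom 4: valid iff R is transitive. R is not transitive — not valid.
(B) Dia p -> Box Dia p (axiom 5) characterises the euclidean frames. R is not euclidean — not valid.
(C) p -> Box Dia p is axiom B, which corresponds to symmetry. R is not symmetric — not valid.
(D) axiom D: valid iff R is serial. R is serial — valid.

D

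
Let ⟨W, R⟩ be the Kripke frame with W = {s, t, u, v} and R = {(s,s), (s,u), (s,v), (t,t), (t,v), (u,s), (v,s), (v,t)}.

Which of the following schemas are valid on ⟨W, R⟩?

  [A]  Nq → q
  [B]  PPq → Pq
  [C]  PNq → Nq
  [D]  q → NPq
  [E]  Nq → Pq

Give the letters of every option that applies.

R is not reflexive: not u R u.
R is symmetric: every R-edge is matched by its reverse.
R is not transitive: s R v and v R t but not s R t.
R is not euclidean: s R u and s R v but not u R v.
R is serial: every world has an R-successor.
(A) axiom T: valid iff R is reflexive. R is not reflexive — not valid.
(B) PPq → Pq is the dual of axiom 4, which corresponds to transitivity. R is not transitive — not valid.
(C) PNq → Nq (the dual of axiom 5) characterises the euclidean frames. R is not euclidean — not valid.
(D) q → NPq is axiom B; it is valid on a frame exactly when R is symmetric. R is symmetric, so valid.
(E) axiom D: valid iff R is serial. R is serial — valid.

D, E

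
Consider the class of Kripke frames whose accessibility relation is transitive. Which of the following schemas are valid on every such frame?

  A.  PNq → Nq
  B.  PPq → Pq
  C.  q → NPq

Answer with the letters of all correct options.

(A) PNq → Nq is the dual of axiom 5, which corresponds to the euclidean property. Such an R need not be euclidean — not valid.
(B) PPq → Pq (the dual of axiom 4) characterises the transitive frames. Every such R is transitive — valid.
(C) axiom B: valid iff R is symmetric. Such an R need not be symmetric — not valid.

B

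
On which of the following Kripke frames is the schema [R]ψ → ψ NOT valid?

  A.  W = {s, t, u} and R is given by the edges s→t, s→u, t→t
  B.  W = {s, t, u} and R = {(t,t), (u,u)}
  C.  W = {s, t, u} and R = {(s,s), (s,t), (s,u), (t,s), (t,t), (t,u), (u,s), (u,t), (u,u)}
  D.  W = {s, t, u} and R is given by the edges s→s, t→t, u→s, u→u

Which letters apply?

The schema [R]ψ → ψ is axiom T; it is valid on a frame iff R is reflexive.
(A) R is not reflexive (not s R s), so the schema fails here.
(B) R is not reflexive (not s R s), so the schema fails here.
(C) R is reflexive (each world relates to itself), so the schema is valid here.
(D) R is reflexive (each world relates to itself), so the schema is valid here.

A, B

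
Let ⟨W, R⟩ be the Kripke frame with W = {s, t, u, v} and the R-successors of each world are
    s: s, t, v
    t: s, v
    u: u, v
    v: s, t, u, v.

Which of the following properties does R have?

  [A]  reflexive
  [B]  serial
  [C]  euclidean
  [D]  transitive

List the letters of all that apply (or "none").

B

(A) not reflexive: not t R t.
(B) serial: every world has an R-successor.
(C) not euclidean: v R s and v R u but not s R u.
(D) not transitive: s R v and v R u but not s R u.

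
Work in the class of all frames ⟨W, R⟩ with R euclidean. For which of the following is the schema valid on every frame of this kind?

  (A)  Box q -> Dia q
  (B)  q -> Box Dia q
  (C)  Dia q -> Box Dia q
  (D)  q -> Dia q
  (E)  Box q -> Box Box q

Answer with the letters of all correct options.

C

(A) Box q -> Dia q is axiom D; it is valid on a frame exactly when R is serial. Such an R need not be serial, so not valid.
(B) q -> Box Dia q (axiom B) characterises the symmetric frames. Such an R need not be symmetric — not valid.
(C) axiom 5: valid iff R is euclidean. Every such R is euclidean — valid.
(D) the dual of axiom T: valid iff R is reflexive. Such an R need not be reflexive — not valid.
(E) Box q -> Box Box q (axiom 4) characterises the transitive frames. Such an R need not be transitive — not valid.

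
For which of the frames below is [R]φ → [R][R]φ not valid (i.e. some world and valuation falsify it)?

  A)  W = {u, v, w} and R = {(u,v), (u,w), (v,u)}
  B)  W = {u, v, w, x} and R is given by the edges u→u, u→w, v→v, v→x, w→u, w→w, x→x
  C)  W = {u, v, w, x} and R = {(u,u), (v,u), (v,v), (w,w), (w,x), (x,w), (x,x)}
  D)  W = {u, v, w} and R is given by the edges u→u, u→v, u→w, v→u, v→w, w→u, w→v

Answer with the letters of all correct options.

A, D

The schema [R]φ → [R][R]φ is axiom 4; it is valid on a frame iff R is transitive.
(A) R is not transitive (u R v and v R u but not u R u), so the schema fails here.
(B) R is transitive (R is closed under composition), so the schema is valid here.
(C) R is transitive (R is closed under composition), so the schema is valid here.
(D) R is not transitive (v R u and u R v but not v R v), so the schema fails here.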